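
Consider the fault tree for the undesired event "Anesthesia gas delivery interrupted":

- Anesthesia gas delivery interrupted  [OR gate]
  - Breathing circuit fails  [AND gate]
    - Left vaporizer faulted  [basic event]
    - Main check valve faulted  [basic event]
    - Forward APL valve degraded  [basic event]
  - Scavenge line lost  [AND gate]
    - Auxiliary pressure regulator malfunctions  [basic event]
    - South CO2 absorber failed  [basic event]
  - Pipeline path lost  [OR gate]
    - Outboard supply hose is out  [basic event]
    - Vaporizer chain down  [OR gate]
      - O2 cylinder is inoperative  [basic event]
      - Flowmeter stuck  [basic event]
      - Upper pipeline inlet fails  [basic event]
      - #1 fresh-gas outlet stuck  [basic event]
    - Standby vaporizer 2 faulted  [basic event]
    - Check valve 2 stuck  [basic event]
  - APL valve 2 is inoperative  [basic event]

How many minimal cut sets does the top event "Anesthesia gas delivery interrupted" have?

Breathing circuit fails [AND]: one cut set from each child combined → 1 × 1 × 1 = 1 cut set(s).
Scavenge line lost [AND]: one cut set from each child combined → 1 × 1 = 1 cut set(s).
Vaporizer chain down [OR]: union of children's cut sets → 4 cut set(s).
Pipeline path lost [OR]: union of children's cut sets → 7 cut set(s).
Anesthesia gas delivery interrupted [OR]: union of children's cut sets → 10 cut set(s).
Minimal cut sets: {Forward APL valve degraded, Left vaporizer faulted, Main check valve faulted}; {Auxiliary pressure regulator malfunctions, South CO2 absorber failed}; {Outboard supply hose is out}; {O2 cylinder is inoperative}; {Flowmeter stuck}; {Upper pipeline inlet fails}; {#1 fresh-gas outlet stuck}; {Standby vaporizer 2 faulted}; {Check valve 2 stuck}; {APL valve 2 is inoperative}.

10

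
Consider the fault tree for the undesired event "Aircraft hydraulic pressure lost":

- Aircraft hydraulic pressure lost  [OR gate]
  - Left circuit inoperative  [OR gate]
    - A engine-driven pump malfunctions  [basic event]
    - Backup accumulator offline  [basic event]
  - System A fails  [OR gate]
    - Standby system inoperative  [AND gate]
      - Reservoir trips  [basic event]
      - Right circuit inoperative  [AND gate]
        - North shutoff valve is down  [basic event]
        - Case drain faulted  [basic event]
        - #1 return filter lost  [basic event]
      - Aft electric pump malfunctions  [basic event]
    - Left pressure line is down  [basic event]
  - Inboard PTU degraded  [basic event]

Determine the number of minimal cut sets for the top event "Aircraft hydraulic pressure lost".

5

Left circuit inoperative [OR]: union of children's cut sets → 2 cut set(s).
Right circuit inoperative [AND]: one cut set from each child combined → 1 × 1 × 1 = 1 cut set(s).
Standby system inoperative [AND]: one cut set from each child combined → 1 × 1 × 1 = 1 cut set(s).
System A fails [OR]: union of children's cut sets → 2 cut set(s).
Aircraft hydraulic pressure lost [OR]: union of children's cut sets → 5 cut set(s).
Minimal cut sets: {A engine-driven pump malfunctions}; {Backup accumulator offline}; {#1 return filter lost, Aft electric pump malfunctions, Case drain faulted, North shutoff valve is down, Reservoir trips}; {Left pressure line is down}; {Inboard PTU degraded}.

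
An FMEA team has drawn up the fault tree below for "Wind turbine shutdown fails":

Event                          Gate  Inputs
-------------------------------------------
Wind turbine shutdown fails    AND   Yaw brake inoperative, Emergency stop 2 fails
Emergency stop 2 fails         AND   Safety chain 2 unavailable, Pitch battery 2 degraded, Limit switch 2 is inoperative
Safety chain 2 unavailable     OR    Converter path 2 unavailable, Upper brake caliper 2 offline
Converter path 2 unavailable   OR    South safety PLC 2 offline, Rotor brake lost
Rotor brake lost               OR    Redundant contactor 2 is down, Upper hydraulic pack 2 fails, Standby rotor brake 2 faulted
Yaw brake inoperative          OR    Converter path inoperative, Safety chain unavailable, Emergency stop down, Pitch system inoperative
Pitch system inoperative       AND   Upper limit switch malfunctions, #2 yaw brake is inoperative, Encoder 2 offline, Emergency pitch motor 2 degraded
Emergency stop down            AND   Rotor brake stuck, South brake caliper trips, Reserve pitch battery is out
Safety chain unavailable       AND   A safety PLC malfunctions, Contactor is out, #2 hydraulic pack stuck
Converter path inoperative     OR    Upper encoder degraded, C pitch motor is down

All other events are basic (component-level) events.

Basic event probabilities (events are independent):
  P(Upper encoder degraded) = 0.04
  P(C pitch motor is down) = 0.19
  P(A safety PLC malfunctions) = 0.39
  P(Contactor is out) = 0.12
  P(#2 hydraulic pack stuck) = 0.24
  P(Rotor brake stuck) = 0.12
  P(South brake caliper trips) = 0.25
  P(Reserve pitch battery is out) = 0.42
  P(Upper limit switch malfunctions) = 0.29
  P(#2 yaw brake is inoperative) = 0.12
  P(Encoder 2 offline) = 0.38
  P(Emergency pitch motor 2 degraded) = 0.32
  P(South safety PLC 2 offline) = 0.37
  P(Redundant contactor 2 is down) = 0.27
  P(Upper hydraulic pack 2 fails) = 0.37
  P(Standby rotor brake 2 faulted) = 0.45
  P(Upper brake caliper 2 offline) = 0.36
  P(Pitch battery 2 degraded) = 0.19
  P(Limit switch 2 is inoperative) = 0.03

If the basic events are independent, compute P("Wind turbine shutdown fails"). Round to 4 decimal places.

P(Converter path inoperative) [OR] = 1 − (1−0.04) × (1−0.19) = 0.222400
P(Safety chain unavailable) [AND] = 0.39 × 0.12 × 0.24 = 0.011232
P(Emergency stop down) [AND] = 0.12 × 0.25 × 0.42 = 0.012600
P(Pitch system inoperative) [AND] = 0.29 × 0.12 × 0.38 × 0.32 = 0.004232
P(Yaw brake inoperative) [OR] = 1 − (1−0.222400) × (1−0.011232) × (1−0.012600) × (1−0.004232) = 0.244035
P(Rotor brake lost) [OR] = 1 − (1−0.27) × (1−0.37) × (1−0.45) = 0.747055
P(Converter path 2 unavailable) [OR] = 1 − (1−0.37) × (1−0.747055) = 0.840645
P(Safety chain 2 unavailable) [OR] = 1 − (1−0.840645) × (1−0.36) = 0.898013
P(Emergency stop 2 fails) [AND] = 0.898013 × 0.19 × 0.03 = 0.005119
P(Wind turbine shutdown fails) [AND] = 0.244035 × 0.005119 = 0.001249
Rounded to 4 decimal places: P(Wind turbine shutdown fails) ≈ 0.0012.

0.0012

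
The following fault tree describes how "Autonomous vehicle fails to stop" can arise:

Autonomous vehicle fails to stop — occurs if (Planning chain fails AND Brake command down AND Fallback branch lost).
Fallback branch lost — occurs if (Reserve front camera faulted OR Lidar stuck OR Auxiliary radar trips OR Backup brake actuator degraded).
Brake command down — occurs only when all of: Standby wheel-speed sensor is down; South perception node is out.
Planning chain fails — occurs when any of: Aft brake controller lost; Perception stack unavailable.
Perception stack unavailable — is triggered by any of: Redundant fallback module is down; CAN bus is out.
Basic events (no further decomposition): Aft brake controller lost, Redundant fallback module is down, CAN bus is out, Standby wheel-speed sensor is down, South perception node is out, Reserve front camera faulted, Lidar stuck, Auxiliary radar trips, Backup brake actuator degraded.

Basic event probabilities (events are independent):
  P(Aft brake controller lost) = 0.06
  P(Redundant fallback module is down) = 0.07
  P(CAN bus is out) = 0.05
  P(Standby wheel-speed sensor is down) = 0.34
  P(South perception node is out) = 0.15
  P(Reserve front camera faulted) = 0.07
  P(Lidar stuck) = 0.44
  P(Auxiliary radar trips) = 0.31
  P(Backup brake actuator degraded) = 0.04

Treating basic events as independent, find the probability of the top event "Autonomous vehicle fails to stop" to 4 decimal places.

0.0057

P(Perception stack unavailable) [OR] = 1 − (1−0.07) × (1−0.05) = 0.116500
P(Planning chain fails) [OR] = 1 − (1−0.06) × (1−0.116500) = 0.169510
P(Brake command down) [AND] = 0.34 × 0.15 = 0.051000
P(Fallback branch lost) [OR] = 1 − (1−0.07) × (1−0.44) × (1−0.31) × (1−0.04) = 0.655022
P(Autonomous vehicle fails to stop) [AND] = 0.169510 × 0.051000 × 0.655022 = 0.005663
Rounded to 4 decimal places: P(Autonomous vehicle fails to stop) ≈ 0.0057.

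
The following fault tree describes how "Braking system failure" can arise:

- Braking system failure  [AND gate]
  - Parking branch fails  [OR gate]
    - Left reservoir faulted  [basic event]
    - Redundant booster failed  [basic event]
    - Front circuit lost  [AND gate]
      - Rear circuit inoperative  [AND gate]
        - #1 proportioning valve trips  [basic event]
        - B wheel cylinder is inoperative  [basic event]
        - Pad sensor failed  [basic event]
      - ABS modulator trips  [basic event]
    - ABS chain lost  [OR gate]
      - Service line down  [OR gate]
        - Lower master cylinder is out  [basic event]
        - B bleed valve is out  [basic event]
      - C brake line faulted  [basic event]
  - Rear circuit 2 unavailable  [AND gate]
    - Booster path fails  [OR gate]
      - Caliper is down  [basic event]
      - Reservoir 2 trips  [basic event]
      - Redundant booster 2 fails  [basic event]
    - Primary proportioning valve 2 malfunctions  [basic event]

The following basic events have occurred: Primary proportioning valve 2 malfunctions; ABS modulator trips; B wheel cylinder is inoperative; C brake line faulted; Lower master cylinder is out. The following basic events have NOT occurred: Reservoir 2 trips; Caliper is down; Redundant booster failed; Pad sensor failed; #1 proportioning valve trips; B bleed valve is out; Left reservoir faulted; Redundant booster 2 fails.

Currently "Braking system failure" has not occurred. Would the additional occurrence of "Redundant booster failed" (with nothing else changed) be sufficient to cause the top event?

Counterfactual: set "Redundant booster failed" to occurred.
Rear circuit inoperative [AND]: #1 proportioning valve trips=not, B wheel cylinder is inoperative=occurs, Pad sensor failed=not → not all inputs occur → does not occur.
Front circuit lost [AND]: Rear circuit inoperative=not, ABS modulator trips=occurs → not all inputs occur → does not occur.
Service line down [OR]: Lower master cylinder is out=occurs, B bleed valve is out=not → at least one input occurs → occurs.
ABS chain lost [OR]: Service line down=occurs, C brake line faulted=occurs → at least one input occurs → occurs.
Parking branch fails [OR]: Left reservoir faulted=not, Redundant booster failed=occurs, Front circuit lost=not, ABS chain lost=occurs → at least one input occurs → occurs.
Booster path fails [OR]: Caliper is down=not, Reservoir 2 trips=not, Redundant booster 2 fails=not → no input occurs → does not occur.
Rear circuit 2 unavailable [AND]: Booster path fails=not, Primary proportioning valve 2 malfunctions=occurs → not all inputs occur → does not occur.
Braking system failure [AND]: Parking branch fails=occurs, Rear circuit 2 unavailable=not → not all inputs occur → does not occur.

No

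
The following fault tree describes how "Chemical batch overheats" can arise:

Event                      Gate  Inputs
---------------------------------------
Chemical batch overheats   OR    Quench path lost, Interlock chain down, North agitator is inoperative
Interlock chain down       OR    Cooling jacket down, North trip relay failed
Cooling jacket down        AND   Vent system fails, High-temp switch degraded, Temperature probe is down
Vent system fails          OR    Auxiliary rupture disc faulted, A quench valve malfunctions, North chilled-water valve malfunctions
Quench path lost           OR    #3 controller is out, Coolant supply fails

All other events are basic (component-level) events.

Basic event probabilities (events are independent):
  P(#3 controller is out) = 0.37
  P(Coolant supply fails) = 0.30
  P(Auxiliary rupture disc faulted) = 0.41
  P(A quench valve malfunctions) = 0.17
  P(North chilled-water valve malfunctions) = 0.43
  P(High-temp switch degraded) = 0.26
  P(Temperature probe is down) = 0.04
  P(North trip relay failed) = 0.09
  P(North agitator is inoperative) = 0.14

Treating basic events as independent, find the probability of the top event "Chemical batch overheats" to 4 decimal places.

P(Quench path lost) [OR] = 1 − (1−0.37) × (1−0.30) = 0.559000
P(Vent system fails) [OR] = 1 − (1−0.41) × (1−0.17) × (1−0.43) = 0.720871
P(Cooling jacket down) [AND] = 0.720871 × 0.26 × 0.04 = 0.007497
P(Interlock chain down) [OR] = 1 − (1−0.007497) × (1−0.09) = 0.096822
P(Chemical batch overheats) [OR] = 1 − (1−0.559000) × (1−0.096822) × (1−0.14) = 0.657461
Rounded to 4 decimal places: P(Chemical batch overheats) ≈ 0.6575.

0.6575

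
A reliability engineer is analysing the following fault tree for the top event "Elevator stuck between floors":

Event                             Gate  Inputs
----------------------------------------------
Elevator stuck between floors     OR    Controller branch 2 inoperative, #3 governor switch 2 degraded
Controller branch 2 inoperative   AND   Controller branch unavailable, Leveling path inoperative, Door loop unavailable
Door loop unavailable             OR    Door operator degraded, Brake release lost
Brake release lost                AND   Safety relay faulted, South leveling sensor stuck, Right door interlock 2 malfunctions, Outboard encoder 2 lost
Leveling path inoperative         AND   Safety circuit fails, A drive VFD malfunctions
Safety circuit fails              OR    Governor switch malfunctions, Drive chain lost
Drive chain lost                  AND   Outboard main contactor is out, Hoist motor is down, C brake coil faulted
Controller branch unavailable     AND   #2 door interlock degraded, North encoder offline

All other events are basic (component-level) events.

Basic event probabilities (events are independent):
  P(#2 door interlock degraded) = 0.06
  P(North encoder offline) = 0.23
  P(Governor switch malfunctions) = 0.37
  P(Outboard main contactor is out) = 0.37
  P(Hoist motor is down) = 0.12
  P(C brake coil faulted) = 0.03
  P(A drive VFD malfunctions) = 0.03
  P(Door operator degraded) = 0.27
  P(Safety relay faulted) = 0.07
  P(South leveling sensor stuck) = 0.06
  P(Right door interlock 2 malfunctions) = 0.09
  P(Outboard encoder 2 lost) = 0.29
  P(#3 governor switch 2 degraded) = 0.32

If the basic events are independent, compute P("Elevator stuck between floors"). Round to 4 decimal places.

P(Controller branch unavailable) [AND] = 0.06 × 0.23 = 0.013800
P(Drive chain lost) [AND] = 0.37 × 0.12 × 0.03 = 0.001332
P(Safety circuit fails) [OR] = 1 − (1−0.37) × (1−0.001332) = 0.370839
P(Leveling path inoperative) [AND] = 0.370839 × 0.03 = 0.011125
P(Brake release lost) [AND] = 0.07 × 0.06 × 0.09 × 0.29 = 0.000110
P(Door loop unavailable) [OR] = 1 − (1−0.27) × (1−0.000110) = 0.270080
P(Controller branch 2 inoperative) [AND] = 0.013800 × 0.011125 × 0.270080 = 0.000041
P(Elevator stuck between floors) [OR] = 1 − (1−0.000041) × (1−0.32) = 0.320028
Rounded to 4 decimal places: P(Elevator stuck between floors) ≈ 0.3200.

0.3200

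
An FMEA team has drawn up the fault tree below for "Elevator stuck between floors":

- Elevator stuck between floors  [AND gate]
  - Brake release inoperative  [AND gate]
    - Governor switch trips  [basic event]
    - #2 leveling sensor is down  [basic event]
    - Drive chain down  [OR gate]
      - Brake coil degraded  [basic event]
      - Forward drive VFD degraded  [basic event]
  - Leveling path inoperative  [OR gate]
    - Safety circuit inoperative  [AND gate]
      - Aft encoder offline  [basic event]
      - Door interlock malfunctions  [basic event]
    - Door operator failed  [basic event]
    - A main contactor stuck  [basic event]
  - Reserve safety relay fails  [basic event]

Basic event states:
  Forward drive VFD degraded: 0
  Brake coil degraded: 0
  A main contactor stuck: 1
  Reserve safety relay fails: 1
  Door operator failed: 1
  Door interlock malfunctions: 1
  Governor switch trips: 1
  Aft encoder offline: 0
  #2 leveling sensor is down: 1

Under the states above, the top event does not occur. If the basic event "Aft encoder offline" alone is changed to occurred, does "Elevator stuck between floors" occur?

No

Counterfactual: set "Aft encoder offline" to occurred.
Drive chain down [OR]: Brake coil degraded=not, Forward drive VFD degraded=not → no input occurs → does not occur.
Brake release inoperative [AND]: Governor switch trips=occurs, #2 leveling sensor is down=occurs, Drive chain down=not → not all inputs occur → does not occur.
Safety circuit inoperative [AND]: Aft encoder offline=occurs, Door interlock malfunctions=occurs → all inputs occur → occurs.
Leveling path inoperative [OR]: Safety circuit inoperative=occurs, Door operator failed=occurs, A main contactor stuck=occurs → at least one input occurs → occurs.
Elevator stuck between floors [AND]: Brake release inoperative=not, Leveling path inoperative=occurs, Reserve safety relay fails=occurs → not all inputs occur → does not occur.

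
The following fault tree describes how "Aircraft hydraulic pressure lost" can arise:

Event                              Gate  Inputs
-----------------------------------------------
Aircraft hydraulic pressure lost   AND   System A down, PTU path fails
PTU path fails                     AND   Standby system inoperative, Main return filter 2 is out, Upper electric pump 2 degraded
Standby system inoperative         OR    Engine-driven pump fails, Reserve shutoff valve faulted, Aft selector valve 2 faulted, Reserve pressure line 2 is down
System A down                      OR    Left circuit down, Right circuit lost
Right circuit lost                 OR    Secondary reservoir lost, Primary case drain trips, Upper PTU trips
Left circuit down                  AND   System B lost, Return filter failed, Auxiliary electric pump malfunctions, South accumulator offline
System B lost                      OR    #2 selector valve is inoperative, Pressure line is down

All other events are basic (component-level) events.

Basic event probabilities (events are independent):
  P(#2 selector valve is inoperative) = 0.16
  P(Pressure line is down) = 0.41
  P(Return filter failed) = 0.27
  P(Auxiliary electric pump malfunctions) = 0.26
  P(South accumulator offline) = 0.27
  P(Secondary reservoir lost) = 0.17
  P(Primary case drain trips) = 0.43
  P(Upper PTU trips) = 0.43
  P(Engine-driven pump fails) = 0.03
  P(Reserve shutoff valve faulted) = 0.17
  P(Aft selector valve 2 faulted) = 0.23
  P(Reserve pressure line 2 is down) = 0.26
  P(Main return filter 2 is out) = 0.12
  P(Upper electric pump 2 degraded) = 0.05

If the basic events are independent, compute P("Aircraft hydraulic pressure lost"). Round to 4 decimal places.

P(System B lost) [OR] = 1 − (1−0.16) × (1−0.41) = 0.504400
P(Left circuit down) [AND] = 0.504400 × 0.27 × 0.26 × 0.27 = 0.009560
P(Right circuit lost) [OR] = 1 − (1−0.17) × (1−0.43) × (1−0.43) = 0.730333
P(System A down) [OR] = 1 − (1−0.009560) × (1−0.730333) = 0.732911
P(Standby system inoperative) [OR] = 1 − (1−0.03) × (1−0.17) × (1−0.23) × (1−0.26) = 0.541254
P(PTU path fails) [AND] = 0.541254 × 0.12 × 0.05 = 0.003248
P(Aircraft hydraulic pressure lost) [AND] = 0.732911 × 0.003248 = 0.002380
Rounded to 4 decimal places: P(Aircraft hydraulic pressure lost) ≈ 0.0024.

0.0024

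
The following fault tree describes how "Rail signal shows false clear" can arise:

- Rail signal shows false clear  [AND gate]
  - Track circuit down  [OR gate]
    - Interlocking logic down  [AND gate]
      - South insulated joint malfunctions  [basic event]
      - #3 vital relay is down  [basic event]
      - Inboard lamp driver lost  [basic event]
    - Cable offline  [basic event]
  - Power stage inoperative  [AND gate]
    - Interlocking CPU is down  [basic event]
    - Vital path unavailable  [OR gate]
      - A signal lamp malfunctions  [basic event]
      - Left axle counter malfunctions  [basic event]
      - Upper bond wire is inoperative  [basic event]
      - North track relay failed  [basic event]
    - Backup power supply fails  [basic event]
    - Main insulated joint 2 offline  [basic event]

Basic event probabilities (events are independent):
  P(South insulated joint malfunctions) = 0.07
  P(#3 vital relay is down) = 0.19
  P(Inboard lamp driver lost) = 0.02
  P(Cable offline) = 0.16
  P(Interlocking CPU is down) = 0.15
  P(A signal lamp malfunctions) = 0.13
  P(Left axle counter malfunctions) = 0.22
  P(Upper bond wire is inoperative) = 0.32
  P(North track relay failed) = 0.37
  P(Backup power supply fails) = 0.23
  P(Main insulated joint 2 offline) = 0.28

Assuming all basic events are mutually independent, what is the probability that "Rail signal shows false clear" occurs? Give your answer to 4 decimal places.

0.0011

P(Interlocking logic down) [AND] = 0.07 × 0.19 × 0.02 = 0.000266
P(Track circuit down) [OR] = 1 − (1−0.000266) × (1−0.16) = 0.160223
P(Vital path unavailable) [OR] = 1 − (1−0.13) × (1−0.22) × (1−0.32) × (1−0.37) = 0.709288
P(Power stage inoperative) [AND] = 0.15 × 0.709288 × 0.23 × 0.28 = 0.006852
P(Rail signal shows false clear) [AND] = 0.160223 × 0.006852 = 0.001098
Rounded to 4 decimal places: P(Rail signal shows false clear) ≈ 0.0011.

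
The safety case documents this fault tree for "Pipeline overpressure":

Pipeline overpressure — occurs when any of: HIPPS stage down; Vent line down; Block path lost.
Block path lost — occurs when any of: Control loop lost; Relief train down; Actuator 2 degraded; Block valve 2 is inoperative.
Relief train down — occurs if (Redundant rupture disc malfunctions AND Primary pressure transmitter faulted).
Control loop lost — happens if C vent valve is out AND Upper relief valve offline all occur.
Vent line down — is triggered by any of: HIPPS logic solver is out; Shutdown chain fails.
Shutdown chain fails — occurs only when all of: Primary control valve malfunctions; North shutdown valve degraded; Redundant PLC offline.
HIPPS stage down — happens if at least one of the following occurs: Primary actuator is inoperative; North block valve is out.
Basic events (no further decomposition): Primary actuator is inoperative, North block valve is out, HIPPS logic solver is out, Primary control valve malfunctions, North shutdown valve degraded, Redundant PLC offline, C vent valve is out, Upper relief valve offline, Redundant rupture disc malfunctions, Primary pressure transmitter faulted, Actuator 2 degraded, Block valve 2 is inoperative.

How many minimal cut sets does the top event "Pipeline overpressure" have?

HIPPS stage down [OR]: union of children's cut sets → 2 cut set(s).
Shutdown chain fails [AND]: one cut set from each child combined → 1 × 1 × 1 = 1 cut set(s).
Vent line down [OR]: union of children's cut sets → 2 cut set(s).
Control loop lost [AND]: one cut set from each child combined → 1 × 1 = 1 cut set(s).
Relief train down [AND]: one cut set from each child combined → 1 × 1 = 1 cut set(s).
Block path lost [OR]: union of children's cut sets → 4 cut set(s).
Pipeline overpressure [OR]: union of children's cut sets → 8 cut set(s).
Minimal cut sets: {Primary actuator is inoperative}; {North block valve is out}; {HIPPS logic solver is out}; {North shutdown valve degraded, Primary control valve malfunctions, Redundant PLC offline}; {C vent valve is out, Upper relief valve offline}; {Primary pressure transmitter faulted, Redundant rupture disc malfunctions}; {Actuator 2 degraded}; {Block valve 2 is inoperative}.

8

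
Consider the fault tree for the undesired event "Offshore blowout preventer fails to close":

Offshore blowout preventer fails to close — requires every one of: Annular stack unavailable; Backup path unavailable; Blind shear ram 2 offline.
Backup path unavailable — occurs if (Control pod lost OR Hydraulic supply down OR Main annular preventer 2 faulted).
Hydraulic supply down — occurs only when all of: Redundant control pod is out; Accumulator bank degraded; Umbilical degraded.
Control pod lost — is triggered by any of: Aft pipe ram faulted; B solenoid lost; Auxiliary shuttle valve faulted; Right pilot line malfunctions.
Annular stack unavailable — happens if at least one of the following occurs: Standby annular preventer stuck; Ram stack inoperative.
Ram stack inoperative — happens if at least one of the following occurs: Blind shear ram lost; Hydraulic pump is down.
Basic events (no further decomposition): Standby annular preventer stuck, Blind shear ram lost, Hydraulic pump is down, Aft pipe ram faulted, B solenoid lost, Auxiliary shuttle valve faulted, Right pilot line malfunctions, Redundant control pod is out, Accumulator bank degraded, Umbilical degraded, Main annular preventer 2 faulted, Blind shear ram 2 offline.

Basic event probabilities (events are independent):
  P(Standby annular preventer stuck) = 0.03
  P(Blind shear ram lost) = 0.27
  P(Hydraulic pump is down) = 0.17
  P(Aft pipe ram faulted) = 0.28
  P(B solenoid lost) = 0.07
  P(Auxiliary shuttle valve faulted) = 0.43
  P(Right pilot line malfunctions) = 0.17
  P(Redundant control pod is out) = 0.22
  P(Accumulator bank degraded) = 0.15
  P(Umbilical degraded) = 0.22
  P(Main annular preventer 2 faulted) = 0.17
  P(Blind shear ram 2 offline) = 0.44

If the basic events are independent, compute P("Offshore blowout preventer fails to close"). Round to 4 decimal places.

0.1341

P(Ram stack inoperative) [OR] = 1 − (1−0.27) × (1−0.17) = 0.394100
P(Annular stack unavailable) [OR] = 1 − (1−0.03) × (1−0.394100) = 0.412277
P(Control pod lost) [OR] = 1 − (1−0.28) × (1−0.07) × (1−0.43) × (1−0.17) = 0.683212
P(Hydraulic supply down) [AND] = 0.22 × 0.15 × 0.22 = 0.007260
P(Backup path unavailable) [OR] = 1 − (1−0.683212) × (1−0.007260) × (1−0.17) = 0.738975
P(Offshore blowout preventer fails to close) [AND] = 0.412277 × 0.738975 × 0.44 = 0.134051
Rounded to 4 decimal places: P(Offshore blowout preventer fails to close) ≈ 0.1341.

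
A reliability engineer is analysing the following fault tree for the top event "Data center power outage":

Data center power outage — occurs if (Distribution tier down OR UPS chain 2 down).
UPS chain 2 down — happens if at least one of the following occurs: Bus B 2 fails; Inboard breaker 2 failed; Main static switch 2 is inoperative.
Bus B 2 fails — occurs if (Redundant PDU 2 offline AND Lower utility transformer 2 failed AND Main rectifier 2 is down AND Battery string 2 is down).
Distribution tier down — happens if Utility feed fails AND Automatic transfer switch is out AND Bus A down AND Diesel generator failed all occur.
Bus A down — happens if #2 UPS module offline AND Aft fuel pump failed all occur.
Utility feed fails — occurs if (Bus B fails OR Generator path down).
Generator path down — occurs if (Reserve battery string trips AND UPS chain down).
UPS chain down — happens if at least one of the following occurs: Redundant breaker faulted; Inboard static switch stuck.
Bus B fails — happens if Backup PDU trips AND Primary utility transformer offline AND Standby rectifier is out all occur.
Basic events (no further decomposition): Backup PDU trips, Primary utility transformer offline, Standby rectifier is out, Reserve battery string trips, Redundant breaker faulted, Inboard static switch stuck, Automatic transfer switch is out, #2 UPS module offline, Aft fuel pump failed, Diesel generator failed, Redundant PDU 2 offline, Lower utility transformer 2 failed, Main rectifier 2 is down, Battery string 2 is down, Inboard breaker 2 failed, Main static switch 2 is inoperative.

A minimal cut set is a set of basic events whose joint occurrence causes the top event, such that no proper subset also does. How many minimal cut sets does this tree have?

6

Bus B fails [AND]: one cut set from each child combined → 1 × 1 × 1 = 1 cut set(s).
UPS chain down [OR]: union of children's cut sets → 2 cut set(s).
Generator path down [AND]: one cut set from each child combined → 1 × 2 = 2 cut set(s).
Utility feed fails [OR]: union of children's cut sets → 3 cut set(s).
Bus A down [AND]: one cut set from each child combined → 1 × 1 = 1 cut set(s).
Distribution tier down [AND]: one cut set from each child combined → 3 × 1 × 1 × 1 = 3 cut set(s).
Bus B 2 fails [AND]: one cut set from each child combined → 1 × 1 × 1 × 1 = 1 cut set(s).
UPS chain 2 down [OR]: union of children's cut sets → 3 cut set(s).
Data center power outage [OR]: union of children's cut sets → 6 cut set(s).
Minimal cut sets: {#2 UPS module offline, Aft fuel pump failed, Automatic transfer switch is out, Backup PDU trips, Diesel generator failed, Primary utility transformer offline, Standby rectifier is out}; {#2 UPS module offline, Aft fuel pump failed, Automatic transfer switch is out, Diesel generator failed, Redundant breaker faulted, Reserve battery string trips}; {#2 UPS module offline, Aft fuel pump failed, Automatic transfer switch is out, Diesel generator failed, Inboard static switch stuck, Reserve battery string trips}; {Battery string 2 is down, Lower utility transformer 2 failed, Main rectifier 2 is down, Redundant PDU 2 offline}; {Inboard breaker 2 failed}; {Main static switch 2 is inoperative}.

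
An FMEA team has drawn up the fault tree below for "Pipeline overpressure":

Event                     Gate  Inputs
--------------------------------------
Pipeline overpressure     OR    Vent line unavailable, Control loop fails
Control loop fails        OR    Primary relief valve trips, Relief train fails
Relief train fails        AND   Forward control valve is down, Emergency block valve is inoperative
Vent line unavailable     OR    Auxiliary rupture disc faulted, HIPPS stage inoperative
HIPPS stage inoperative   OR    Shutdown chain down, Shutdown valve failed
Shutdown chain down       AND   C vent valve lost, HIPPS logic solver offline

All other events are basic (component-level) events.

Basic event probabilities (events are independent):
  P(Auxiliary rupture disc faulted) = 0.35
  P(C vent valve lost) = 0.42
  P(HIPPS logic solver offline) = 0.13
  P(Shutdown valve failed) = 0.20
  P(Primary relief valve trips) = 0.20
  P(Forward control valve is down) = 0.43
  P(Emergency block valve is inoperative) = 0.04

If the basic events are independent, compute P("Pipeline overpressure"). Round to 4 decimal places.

P(Shutdown chain down) [AND] = 0.42 × 0.13 = 0.054600
P(HIPPS stage inoperative) [OR] = 1 − (1−0.054600) × (1−0.20) = 0.243680
P(Vent line unavailable) [OR] = 1 − (1−0.35) × (1−0.243680) = 0.508392
P(Relief train fails) [AND] = 0.43 × 0.04 = 0.017200
P(Control loop fails) [OR] = 1 − (1−0.20) × (1−0.017200) = 0.213760
P(Pipeline overpressure) [OR] = 1 − (1−0.508392) × (1−0.213760) = 0.613478
Rounded to 4 decimal places: P(Pipeline overpressure) ≈ 0.6135.

0.6135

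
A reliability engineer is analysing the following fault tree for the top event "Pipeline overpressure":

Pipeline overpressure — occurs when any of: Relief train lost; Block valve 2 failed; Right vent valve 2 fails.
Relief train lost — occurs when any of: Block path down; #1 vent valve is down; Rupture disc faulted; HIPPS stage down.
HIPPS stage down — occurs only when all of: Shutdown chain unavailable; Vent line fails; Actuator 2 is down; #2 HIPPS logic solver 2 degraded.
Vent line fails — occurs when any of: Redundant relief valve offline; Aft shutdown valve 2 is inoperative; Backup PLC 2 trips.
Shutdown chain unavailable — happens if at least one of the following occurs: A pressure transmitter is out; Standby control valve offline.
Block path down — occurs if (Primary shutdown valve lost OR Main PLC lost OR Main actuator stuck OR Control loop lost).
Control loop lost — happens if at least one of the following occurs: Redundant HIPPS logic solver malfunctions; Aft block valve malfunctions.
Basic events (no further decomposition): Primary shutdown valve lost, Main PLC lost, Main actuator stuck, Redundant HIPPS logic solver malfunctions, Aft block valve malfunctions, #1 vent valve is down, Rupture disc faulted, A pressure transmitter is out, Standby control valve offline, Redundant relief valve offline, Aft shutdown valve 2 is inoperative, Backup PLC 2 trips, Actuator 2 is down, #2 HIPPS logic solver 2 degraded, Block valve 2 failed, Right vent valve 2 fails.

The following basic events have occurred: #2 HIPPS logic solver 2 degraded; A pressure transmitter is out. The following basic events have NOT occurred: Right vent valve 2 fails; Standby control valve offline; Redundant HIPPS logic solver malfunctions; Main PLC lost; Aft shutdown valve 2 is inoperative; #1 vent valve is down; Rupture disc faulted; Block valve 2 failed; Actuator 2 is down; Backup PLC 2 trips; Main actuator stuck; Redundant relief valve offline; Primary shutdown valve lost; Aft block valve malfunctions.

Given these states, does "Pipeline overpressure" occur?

Control loop lost [OR]: Redundant HIPPS logic solver malfunctions=not, Aft block valve malfunctions=not → no input occurs → does not occur.
Block path down [OR]: Primary shutdown valve lost=not, Main PLC lost=not, Main actuator stuck=not, Control loop lost=not → no input occurs → does not occur.
Shutdown chain unavailable [OR]: A pressure transmitter is out=occurs, Standby control valve offline=not → at least one input occurs → occurs.
Vent line fails [OR]: Redundant relief valve offline=not, Aft shutdown valve 2 is inoperative=not, Backup PLC 2 trips=not → no input occurs → does not occur.
HIPPS stage down [AND]: Shutdown chain unavailable=occurs, Vent line fails=not, Actuator 2 is down=not, #2 HIPPS logic solver 2 degraded=occurs → not all inputs occur → does not occur.
Relief train lost [OR]: Block path down=not, #1 vent valve is down=not, Rupture disc faulted=not, HIPPS stage down=not → no input occurs → does not occur.
Pipeline overpressure [OR]: Relief train lost=not, Block valve 2 failed=not, Right vent valve 2 fails=not → no input occurs → does not occur.

No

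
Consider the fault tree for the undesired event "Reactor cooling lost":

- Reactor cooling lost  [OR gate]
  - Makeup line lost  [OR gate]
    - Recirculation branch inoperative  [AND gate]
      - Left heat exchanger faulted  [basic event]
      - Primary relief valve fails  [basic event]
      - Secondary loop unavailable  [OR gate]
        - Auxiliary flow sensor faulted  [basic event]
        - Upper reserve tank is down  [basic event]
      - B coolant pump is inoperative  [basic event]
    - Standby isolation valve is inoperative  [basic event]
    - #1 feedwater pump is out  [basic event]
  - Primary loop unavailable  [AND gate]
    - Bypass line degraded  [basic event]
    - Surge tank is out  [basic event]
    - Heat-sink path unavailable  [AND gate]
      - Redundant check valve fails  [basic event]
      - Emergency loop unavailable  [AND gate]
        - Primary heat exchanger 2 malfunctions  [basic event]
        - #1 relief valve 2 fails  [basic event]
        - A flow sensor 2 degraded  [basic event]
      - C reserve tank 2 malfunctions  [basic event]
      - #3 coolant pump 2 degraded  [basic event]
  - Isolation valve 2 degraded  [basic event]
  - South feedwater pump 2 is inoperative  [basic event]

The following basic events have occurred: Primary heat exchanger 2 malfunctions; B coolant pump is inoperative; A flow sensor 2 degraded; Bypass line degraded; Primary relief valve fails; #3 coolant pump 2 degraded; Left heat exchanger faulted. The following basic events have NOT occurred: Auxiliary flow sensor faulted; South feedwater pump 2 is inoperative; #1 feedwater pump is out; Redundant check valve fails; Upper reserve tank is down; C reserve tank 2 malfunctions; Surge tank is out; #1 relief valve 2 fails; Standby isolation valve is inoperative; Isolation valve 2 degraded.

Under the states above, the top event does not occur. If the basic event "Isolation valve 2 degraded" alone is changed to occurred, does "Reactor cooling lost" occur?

Yes

Counterfactual: set "Isolation valve 2 degraded" to occurred.
Secondary loop unavailable [OR]: Auxiliary flow sensor faulted=not, Upper reserve tank is down=not → no input occurs → does not occur.
Recirculation branch inoperative [AND]: Left heat exchanger faulted=occurs, Primary relief valve fails=occurs, Secondary loop unavailable=not, B coolant pump is inoperative=occurs → not all inputs occur → does not occur.
Makeup line lost [OR]: Recirculation branch inoperative=not, Standby isolation valve is inoperative=not, #1 feedwater pump is out=not → no input occurs → does not occur.
Emergency loop unavailable [AND]: Primary heat exchanger 2 malfunctions=occurs, #1 relief valve 2 fails=not, A flow sensor 2 degraded=occurs → not all inputs occur → does not occur.
Heat-sink path unavailable [AND]: Redundant check valve fails=not, Emergency loop unavailable=not, C reserve tank 2 malfunctions=not, #3 coolant pump 2 degraded=occurs → not all inputs occur → does not occur.
Primary loop unavailable [AND]: Bypass line degraded=occurs, Surge tank is out=not, Heat-sink path unavailable=not → not all inputs occur → does not occur.
Reactor cooling lost [OR]: Makeup line lost=not, Primary loop unavailable=not, Isolation valve 2 degraded=occurs, South feedwater pump 2 is inoperative=not → at least one input occurs → occurs.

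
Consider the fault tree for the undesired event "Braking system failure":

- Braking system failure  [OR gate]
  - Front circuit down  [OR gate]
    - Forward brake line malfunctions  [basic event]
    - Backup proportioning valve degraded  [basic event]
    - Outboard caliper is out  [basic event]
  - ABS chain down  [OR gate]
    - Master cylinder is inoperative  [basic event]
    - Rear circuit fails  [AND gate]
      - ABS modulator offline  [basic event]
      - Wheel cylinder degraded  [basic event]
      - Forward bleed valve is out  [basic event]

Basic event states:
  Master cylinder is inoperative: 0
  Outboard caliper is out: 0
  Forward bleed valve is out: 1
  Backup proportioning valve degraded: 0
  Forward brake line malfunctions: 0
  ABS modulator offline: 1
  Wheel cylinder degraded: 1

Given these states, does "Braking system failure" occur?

Front circuit down [OR]: Forward brake line malfunctions=not, Backup proportioning valve degraded=not, Outboard caliper is out=not → no input occurs → does not occur.
Rear circuit fails [AND]: ABS modulator offline=occurs, Wheel cylinder degraded=occurs, Forward bleed valve is out=occurs → all inputs occur → occurs.
ABS chain down [OR]: Master cylinder is inoperative=not, Rear circuit fails=occurs → at least one input occurs → occurs.
Braking system failure [OR]: Front circuit down=not, ABS chain down=occurs → at least one input occurs → occurs.

Yes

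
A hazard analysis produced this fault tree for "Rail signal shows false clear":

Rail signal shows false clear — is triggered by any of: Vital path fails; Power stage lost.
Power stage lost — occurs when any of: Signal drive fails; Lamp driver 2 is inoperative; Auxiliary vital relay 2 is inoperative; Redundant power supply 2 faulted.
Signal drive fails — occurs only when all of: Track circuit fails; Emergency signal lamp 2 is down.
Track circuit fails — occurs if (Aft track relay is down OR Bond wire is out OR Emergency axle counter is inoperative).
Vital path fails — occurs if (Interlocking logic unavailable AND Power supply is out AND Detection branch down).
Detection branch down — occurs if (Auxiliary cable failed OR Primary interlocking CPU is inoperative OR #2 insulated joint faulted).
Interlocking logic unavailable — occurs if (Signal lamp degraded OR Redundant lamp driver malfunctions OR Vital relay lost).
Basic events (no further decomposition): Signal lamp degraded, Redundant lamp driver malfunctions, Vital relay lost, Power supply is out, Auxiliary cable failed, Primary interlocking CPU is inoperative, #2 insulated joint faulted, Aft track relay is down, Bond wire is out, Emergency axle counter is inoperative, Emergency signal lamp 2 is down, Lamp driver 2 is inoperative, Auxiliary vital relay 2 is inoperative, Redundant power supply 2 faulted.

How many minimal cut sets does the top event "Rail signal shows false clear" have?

15

Interlocking logic unavailable [OR]: union of children's cut sets → 3 cut set(s).
Detection branch down [OR]: union of children's cut sets → 3 cut set(s).
Vital path fails [AND]: one cut set from each child combined → 3 × 1 × 3 = 9 cut set(s).
Track circuit fails [OR]: union of children's cut sets → 3 cut set(s).
Signal drive fails [AND]: one cut set from each child combined → 3 × 1 = 3 cut set(s).
Power stage lost [OR]: union of children's cut sets → 6 cut set(s).
Rail signal shows false clear [OR]: union of children's cut sets → 15 cut set(s).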